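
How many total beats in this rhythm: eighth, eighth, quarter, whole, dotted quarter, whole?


Step by step:
Beat values:
  eighth = 0.5 beats
  eighth = 0.5 beats
  quarter = 1 beat
  whole = 4 beats
  dotted quarter = 1.5 beats
  whole = 4 beats
Sum = 0.5 + 0.5 + 1 + 4 + 1.5 + 4
= 11.5 beats


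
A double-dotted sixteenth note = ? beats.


Working:
Base sixteenth note = 1/4 beats
Dot 1 adds half the previous value: +1/8
Dot 2 adds half the previous value: +1/16
One double-dotted sixteenth = 1/4 + 1/8 + 1/16 = 7/16
= 7/16 beats


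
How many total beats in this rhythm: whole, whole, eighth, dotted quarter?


Step by step:
Beat values:
  whole = 4 beats
  whole = 4 beats
  eighth = 0.5 beats
  dotted quarter = 1.5 beats
Sum = 4 + 4 + 0.5 + 1.5
= 10 beats


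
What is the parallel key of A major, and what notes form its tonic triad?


Working:
Parallel keys share the same tonic but differ in mode
A major → parallel is A minor
Tonic triad of A minor = A C E
= A minor; triad = A C E


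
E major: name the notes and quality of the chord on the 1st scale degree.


Let's work it out.
E major scale: E F# G# A B C# D#
Diatonic triad on degree 1 stacks scale notes 1, 3, 5: E G# B
E→G# = 4 semitones; E→B = 7 semitones → major triad
= E G# B (major)


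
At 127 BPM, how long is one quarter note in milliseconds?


Step by step:
One quarter-note beat = 60000 / BPM = 60000 / 127 ms
Duration = 60000 / 127
= 472.4 ms


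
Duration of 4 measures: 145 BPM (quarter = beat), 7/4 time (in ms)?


Solution.
Quarter-note beat duration = 60000 / 145 ms
Beats per measure (7/4) = 7
One measure = 7 × 60000 / 145 = 420000 / 145 ms
4 measures = 4 × 420000 / 145 = 1680000 / 145
= 11586.2 ms


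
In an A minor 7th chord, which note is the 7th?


Solution.
Minor 7th chord = root + minor 3rd + perfect 5th + minor 7th
Seventh chords stack in thirds, so the letter names are A-C-E-G
Root: A
Minor 3rd above A: C
Perfect 5th above A: E
Minor 7th above A: G
The 7th = G


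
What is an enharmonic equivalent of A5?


Step by step:
Enharmonic notes sound the same pitch but are spelled with different letter names
A and Bbb name the same pitch class
= Bbb5


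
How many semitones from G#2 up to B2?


Let's work it out.
Absolute semitone position = octave×12 + chromatic position
G#2: 2×12 + 8 = 32
B2: 2×12 + 11 = 35
Difference = 35 - 32 = 3
= 3 semitones


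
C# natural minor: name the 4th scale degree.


Reasoning:
Natural minor scale pattern: W-H-W-W-H-W-W (2-1-2-2-1-2-2 semitones)
Starting from C#:
  C# + 2 semitones → D#
  D# + 1 semitone → E
  E + 2 semitones → F#
  F# + 2 semitones → G#
  G# + 1 semitone → A
  A + 2 semitones → B
  B + 2 semitones → C#
Scale: C# D# E F# G# A B
Degree 4 = F#


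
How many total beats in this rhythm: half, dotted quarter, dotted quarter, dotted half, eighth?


Step by step:
Beat values:
  half = 2 beats
  dotted quarter = 1.5 beats
  dotted quarter = 1.5 beats
  dotted half = 3 beats
  eighth = 0.5 beats
Sum = 2 + 1.5 + 1.5 + 3 + 0.5
= 8.5 beats


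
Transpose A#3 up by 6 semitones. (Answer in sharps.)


Step by step:
A#3: chromatic position 10 in octave 3 → absolute = 3×12 + 10 = 46
Transpose up 6: 46 + 6 = 52
52 = 4×12 + 4 → E in octave 4
Result = E4


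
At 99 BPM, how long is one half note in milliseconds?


One quarter-note beat = 60000 / BPM = 60000 / 99 ms
Half note = 2 × quarter note
Duration = 2 × 60000 / 99 = 120000 / 99
= 1212.1 ms


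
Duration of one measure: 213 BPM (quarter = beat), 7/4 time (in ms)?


Solution.
Quarter-note beat duration = 60000 / 213 ms
Beats per measure (7/4) = 7
One measure = 7 × 60000 / 213 = 420000 / 213 ms
= 1971.8 ms


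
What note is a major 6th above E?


Step by step:
A 6th spans 6 letter names, so from E we land on C
A major 6th = 9 semitones above E
Spell C at that pitch: C#
= C#


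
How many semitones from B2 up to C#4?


Absolute semitone position = octave×12 + chromatic position
B2: 2×12 + 11 = 35
C#4: 4×12 + 1 = 49
Difference = 49 - 35 = 14
= 14 semitones


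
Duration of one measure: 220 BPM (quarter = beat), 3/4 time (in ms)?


Solution.
Quarter-note beat duration = 60000 / 220 ms
Beats per measure (3/4) = 3
One measure = 3 × 60000 / 220 = 180000 / 220 ms
= 818.2 ms


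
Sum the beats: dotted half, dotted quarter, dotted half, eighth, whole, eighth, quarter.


Solution.
Beat values:
  dotted half = 3 beats
  dotted quarter = 1.5 beats
  dotted half = 3 beats
  eighth = 0.5 beats
  whole = 4 beats
  eighth = 0.5 beats
  quarter = 1 beat
Sum = 3 + 1.5 + 3 + 0.5 + 4 + 0.5 + 1
= 13.5 beats


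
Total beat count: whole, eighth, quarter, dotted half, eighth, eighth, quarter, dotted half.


Beat values:
  whole = 4 beats
  eighth = 0.5 beats
  quarter = 1 beat
  dotted half = 3 beats
  eighth = 0.5 beats
  eighth = 0.5 beats
  quarter = 1 beat
  dotted half = 3 beats
Sum = 4 + 0.5 + 1 + 3 + 0.5 + 0.5 + 1 + 3
= 13.5 beats


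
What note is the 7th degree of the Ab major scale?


Step by step:
Major scale pattern: W-W-H-W-W-W-H (2-2-1-2-2-2-1 semitones)
Starting from Ab:
  Ab + 2 semitones → Bb
  Bb + 2 semitones → C
  C + 1 semitone → Db
  Db + 2 semitones → Eb
  Eb + 2 semitones → F
  F + 2 semitones → G
  G + 1 semitone → Ab
Scale: Ab Bb C Db Eb F G
Degree 7 = G


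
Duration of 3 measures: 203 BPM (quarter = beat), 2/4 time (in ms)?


Solution.
Quarter-note beat duration = 60000 / 203 ms
Beats per measure (2/4) = 2
One measure = 2 × 60000 / 203 = 120000 / 203 ms
3 measures = 3 × 120000 / 203 = 360000 / 203
= 1773.4 ms


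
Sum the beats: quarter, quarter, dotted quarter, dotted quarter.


Beat values:
  quarter = 1 beat
  quarter = 1 beat
  dotted quarter = 1.5 beats
  dotted quarter = 1.5 beats
Sum = 1 + 1 + 1.5 + 1.5
= 5 beats


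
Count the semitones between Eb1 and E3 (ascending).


Let's work it out.
Absolute semitone position = octave×12 + chromatic position
Eb1: 1×12 + 3 = 15
E3: 3×12 + 4 = 40
Difference = 40 - 15 = 25
= 25 semitones


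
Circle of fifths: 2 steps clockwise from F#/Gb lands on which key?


Working:
Each clockwise step on the circle of fifths moves up a perfect 5th
From F#/Gb: F#/Gb → Db → Ab
= Ab


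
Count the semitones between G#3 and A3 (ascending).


Reasoning:
Absolute semitone position = octave×12 + chromatic position
G#3: 3×12 + 8 = 44
A3: 3×12 + 9 = 45
Difference = 45 - 44 = 1
= 1 semitone


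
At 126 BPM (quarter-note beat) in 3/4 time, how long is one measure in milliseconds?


Step by step:
Quarter-note beat duration = 60000 / 126 ms
Beats per measure (3/4) = 3
One measure = 3 × 60000 / 126 = 180000 / 126 ms
= 1428.6 ms


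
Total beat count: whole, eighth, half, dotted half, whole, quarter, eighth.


Beat values:
  whole = 4 beats
  eighth = 0.5 beats
  half = 2 beats
  dotted half = 3 beats
  whole = 4 beats
  quarter = 1 beat
  eighth = 0.5 beats
Sum = 4 + 0.5 + 2 + 3 + 4 + 1 + 0.5
= 15 beats


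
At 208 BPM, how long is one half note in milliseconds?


Solution.
One quarter-note beat = 60000 / BPM = 60000 / 208 ms
Half note = 2 × quarter note
Duration = 2 × 60000 / 208 = 120000 / 208
= 576.9 ms


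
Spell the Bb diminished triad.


Diminished triad = root + minor 3rd (3 semitones) + diminished 5th (6 semitones)
A triad on Bb stacks thirds, so the chord tones use letter names B-D-F
Root: Bb
Minor 3rd above Bb: Db
Diminished 5th above Bb: Fb
Chord = Bb Db Fb


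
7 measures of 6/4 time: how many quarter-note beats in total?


Let's work it out.
Time signature 6/4: the bottom number 4 means the quarter note gets one count
The top number 6 means 6 quarter-note beats per measure
Total = 6 × 7 measures
= 42 quarter-note beats


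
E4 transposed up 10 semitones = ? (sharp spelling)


Let's work it out.
E4: chromatic position 4 in octave 4 → absolute = 4×12 + 4 = 52
Transpose up 10: 52 + 10 = 62
62 = 5×12 + 2 → D in octave 5
Result = D5


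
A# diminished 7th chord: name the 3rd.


Let's work it out.
Diminished 7th chord = root + minor 3rd + diminished 5th + diminished 7th
Seventh chords stack in thirds, so the letter names are A-C-E-G
Root: A#
Minor 3rd above A#: C#
Diminished 5th above A#: E
Diminished 7th above A#: G
The 3rd = C#


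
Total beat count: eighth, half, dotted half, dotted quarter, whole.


Solution.
Beat values:
  eighth = 0.5 beats
  half = 2 beats
  dotted half = 3 beats
  dotted quarter = 1.5 beats
  whole = 4 beats
Sum = 0.5 + 2 + 3 + 1.5 + 4
= 11 beats


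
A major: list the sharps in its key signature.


Let's work it out.
Sharp major keys follow the circle of fifths: C(0), G(1), D(2), A(3), E(4), B(5), F#(6), C#(7)
A major has 3 sharps
Order of sharps: F# C# G# D# A# E# B# → first 3: F#, C#, G#
= F#, C#, G#


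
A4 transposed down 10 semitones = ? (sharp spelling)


A4: chromatic position 9 in octave 4 → absolute = 4×12 + 9 = 57
Transpose down 10: 57 - 10 = 47
47 = 3×12 + 11 → B in octave 3
Result = B3


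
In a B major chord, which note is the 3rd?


Working:
Major triad = root + major 3rd (4 semitones) + perfect 5th (7 semitones)
A triad on B stacks thirds, so the chord tones use letter names B-D-F
Root: B
Major 3rd above B: D#
Perfect 5th above B: F#
The 3rd = D#


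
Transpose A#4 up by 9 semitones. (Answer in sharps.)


Working:
A#4: chromatic position 10 in octave 4 → absolute = 4×12 + 10 = 58
Transpose up 9: 58 + 9 = 67
67 = 5×12 + 7 → G in octave 5
Result = G5


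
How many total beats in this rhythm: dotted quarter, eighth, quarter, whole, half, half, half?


Beat values:
  dotted quarter = 1.5 beats
  eighth = 0.5 beats
  quarter = 1 beat
  whole = 4 beats
  half = 2 beats
  half = 2 beats
  half = 2 beats
Sum = 1.5 + 0.5 + 1 + 4 + 2 + 2 + 2
= 13 beats


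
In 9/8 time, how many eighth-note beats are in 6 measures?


Solution.
Time signature 9/8: the bottom number 8 means the eighth note gets one count
The top number 9 means 9 eighth-note beats per measure
Total = 9 × 6 measures
= 54 eighth-note beats


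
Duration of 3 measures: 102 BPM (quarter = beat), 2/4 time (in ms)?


Quarter-note beat duration = 60000 / 102 ms
Beats per measure (2/4) = 2
One measure = 2 × 60000 / 102 = 120000 / 102 ms
3 measures = 3 × 120000 / 102 = 360000 / 102
= 3529.4 ms


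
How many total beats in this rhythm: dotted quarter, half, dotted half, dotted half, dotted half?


Reasoning:
Beat values:
  dotted quarter = 1.5 beats
  half = 2 beats
  dotted half = 3 beats
  dotted half = 3 beats
  dotted half = 3 beats
Sum = 1.5 + 2 + 3 + 3 + 3
= 12.5 beats


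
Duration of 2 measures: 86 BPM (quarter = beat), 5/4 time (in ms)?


Let's work it out.
Quarter-note beat duration = 60000 / 86 ms
Beats per measure (5/4) = 5
One measure = 5 × 60000 / 86 = 300000 / 86 ms
2 measures = 2 × 300000 / 86 = 600000 / 86
= 6976.7 ms


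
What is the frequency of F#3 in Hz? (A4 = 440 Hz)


Let's work it out.
f = 440 × 2^(n/12) where n = semitones from A4
F#3: -15 semitones from A4
f = 440 × 2^(-15/12)
f = 185.00 Hz


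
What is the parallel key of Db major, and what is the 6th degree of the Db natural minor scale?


Solution.
Parallel keys share the same tonic but differ in mode
Db major → parallel is Db minor
Db natural minor scale: Db Eb Fb Gb Ab Bbb Cb
= Db minor; 6th degree = Bbb


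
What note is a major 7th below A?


Working:
A 7th spans 7 letter names, so from A we land on B
A major 7th = 11 semitones below A
Spell B at that pitch: Bb
= Bb


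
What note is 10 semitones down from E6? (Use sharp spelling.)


Reasoning:
E6: chromatic position 4 in octave 6 → absolute = 6×12 + 4 = 76
Transpose down 10: 76 - 10 = 66
66 = 5×12 + 6 → F# in octave 5
Result = F#5


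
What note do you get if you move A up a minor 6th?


Solution.
minor 6th: 6 letter names, 8 semitones
Letter: A + 5 → F
Pitch: A + 8 semitones, spelled as an F → F
= F


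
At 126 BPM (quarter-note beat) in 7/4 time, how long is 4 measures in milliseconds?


Let's work it out.
Quarter-note beat duration = 60000 / 126 ms
Beats per measure (7/4) = 7
One measure = 7 × 60000 / 126 = 420000 / 126 ms
4 measures = 4 × 420000 / 126 = 1680000 / 126
= 13333.3 ms


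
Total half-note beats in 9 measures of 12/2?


Step by step:
Time signature 12/2: the bottom number 2 means the half note gets one count
The top number 12 means 12 half-note beats per measure
Total = 12 × 9 measures
= 108 half-note beats


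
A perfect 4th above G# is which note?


Reasoning:
A 4th spans 4 letter names, so from G we land on C
A perfect 4th = 5 semitones above G#
Spell C at that pitch: C#
= C#


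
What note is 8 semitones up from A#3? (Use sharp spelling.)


Solution.
A#3: chromatic position 10 in octave 3 → absolute = 3×12 + 10 = 46
Transpose up 8: 46 + 8 = 54
54 = 4×12 + 6 → F# in octave 4
Result = F#4


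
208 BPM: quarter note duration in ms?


One quarter-note beat = 60000 / BPM = 60000 / 208 ms
Duration = 60000 / 208
= 288.5 ms


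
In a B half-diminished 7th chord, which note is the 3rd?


Solution.
Half-diminished 7th chord = root + minor 3rd + diminished 5th + minor 7th
Seventh chords stack in thirds, so the letter names are B-D-F-A
Root: B
Minor 3rd above B: D
Diminished 5th above B: F
Minor 7th above B: A
The 3rd = D


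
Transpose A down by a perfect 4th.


Reasoning:
perfect 4th: 4 letter names, 5 semitones
Letter: A - 3 → E
Pitch: A - 5 semitones, spelled as an E → E
= E


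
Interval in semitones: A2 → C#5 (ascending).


Step by step:
Absolute semitone position = octave×12 + chromatic position
A2: 2×12 + 9 = 33
C#5: 5×12 + 1 = 61
Difference = 61 - 33 = 28
= 28 semitones


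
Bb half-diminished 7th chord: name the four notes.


Half-diminished 7th chord = root + minor 3rd + diminished 5th + minor 7th
Seventh chords stack in thirds, so the letter names are B-D-F-A
Root: Bb
Minor 3rd above Bb: Db
Diminished 5th above Bb: Fb
Minor 7th above Bb: Ab
Chord = Bb Db Fb Ab


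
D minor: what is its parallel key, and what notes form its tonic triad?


Let's work it out.
Parallel keys share the same tonic but differ in mode
D minor → parallel is D major
Tonic triad of D major = D F# A
= D major; triad = D F# A


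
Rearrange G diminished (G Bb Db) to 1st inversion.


Root position: G Bb Db
1st inversion: move root up an octave
Bass note: Bb
Notes (bottom to top) = Bb Db G


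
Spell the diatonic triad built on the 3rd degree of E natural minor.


E natural minor scale: E F# G A B C D
Diatonic triad on degree 3 stacks scale notes 3, 5, 7: G B D
G→B = 4 semitones; G→D = 7 semitones → major triad
= G B D (major)


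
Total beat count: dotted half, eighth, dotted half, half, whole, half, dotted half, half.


Step by step:
Beat values:
  dotted half = 3 beats
  eighth = 0.5 beats
  dotted half = 3 beats
  half = 2 beats
  whole = 4 beats
  half = 2 beats
  dotted half = 3 beats
  half = 2 beats
Sum = 3 + 0.5 + 3 + 2 + 4 + 2 + 3 + 2
= 19.5 beats


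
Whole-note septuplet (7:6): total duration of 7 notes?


Reasoning:
Septuplet: 7 notes occupy the space of 6 whole notes
Space = 6 × 4 = 24 beats
Each septuplet note = 24 / 7 = 24/7 beats
7 notes = 7 × 24/7 = 24
= 24 beats


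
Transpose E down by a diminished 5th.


diminished 5th: 5 letter names, 6 semitones
Letter: E - 4 → A
Pitch: E - 6 semitones, spelled as an A → A#
= A#


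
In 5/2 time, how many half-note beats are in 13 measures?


Time signature 5/2: the bottom number 2 means the half note gets one count
The top number 5 means 5 half-note beats per measure
Total = 5 × 13 measures
= 65 half-note beats


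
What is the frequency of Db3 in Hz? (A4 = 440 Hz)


Working:
f = 440 × 2^(n/12) where n = semitones from A4
Db3: -20 semitones from A4
f = 440 × 2^(-20/12)
f = 138.59 Hz


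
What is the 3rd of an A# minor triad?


Reasoning:
Minor triad = root + minor 3rd (3 semitones) + perfect 5th (7 semitones)
A triad on A# stacks thirds, so the chord tones use letter names A-C-E
Root: A#
Minor 3rd above A#: C#
Perfect 5th above A#: E#
The 3rd = C#


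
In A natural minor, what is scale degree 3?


Solution.
Natural minor scale pattern: W-H-W-W-H-W-W (2-1-2-2-1-2-2 semitones)
Starting from A:
  A + 2 semitones → B
  B + 1 semitone → C
  C + 2 semitones → D
  D + 2 semitones → E
  E + 1 semitone → F
  F + 2 semitones → G
  G + 2 semitones → A
Scale: A B C D E F G
Degree 3 = C


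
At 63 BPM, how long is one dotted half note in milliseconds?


Step by step:
One quarter-note beat = 60000 / BPM = 60000 / 63 ms
Dotted half note = 3 × quarter note
Duration = 3 × 60000 / 63 = 180000 / 63
= 2857.1 ms


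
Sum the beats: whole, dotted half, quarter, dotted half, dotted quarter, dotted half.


Reasoning:
Beat values:
  whole = 4 beats
  dotted half = 3 beats
  quarter = 1 beat
  dotted half = 3 beats
  dotted quarter = 1.5 beats
  dotted half = 3 beats
Sum = 4 + 3 + 1 + 3 + 1.5 + 3
= 15.5 beats


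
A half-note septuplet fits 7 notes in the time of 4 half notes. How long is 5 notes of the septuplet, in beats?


Septuplet: 7 notes occupy the space of 4 half notes
Space = 4 × 2 = 8 beats
Each septuplet note = 8 / 7 = 8/7 beats
5 notes = 5 × 8/7 = 40/7
= 40/7 beats


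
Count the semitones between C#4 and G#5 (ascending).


Working:
Absolute semitone position = octave×12 + chromatic position
C#4: 4×12 + 1 = 49
G#5: 5×12 + 8 = 68
Difference = 68 - 49 = 19
= 19 semitones


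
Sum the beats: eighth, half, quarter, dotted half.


Solution.
Beat values:
  eighth = 0.5 beats
  half = 2 beats
  quarter = 1 beat
  dotted half = 3 beats
Sum = 0.5 + 2 + 1 + 3
= 6.5 beats


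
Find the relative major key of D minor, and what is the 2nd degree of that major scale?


Reasoning:
The relative major shares the key signature and is a minor 3rd above the minor tonic
A minor 3rd above D is F
→ relative major of D minor is F major
F major scale: F G A Bb C D E
= F major; 2nd degree = G


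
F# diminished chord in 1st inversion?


Working:
Root position: F# A C
1st inversion: move root up an octave
Bass note: A
Notes (bottom to top) = A C F#


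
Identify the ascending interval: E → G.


Working:
Letter names: E → G spans 3 letter names → a 3rd
Semitones: E → G = 3 half-steps
A 3rd of 3 semitones is a minor 3rd
= minor 3rd


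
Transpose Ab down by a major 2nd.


Let's work it out.
major 2nd: 2 letter names, 2 semitones
Letter: A - 1 → G
Pitch: Ab - 2 semitones, spelled as a G → Gb
= Gb


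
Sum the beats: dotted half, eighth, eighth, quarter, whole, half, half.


Step by step:
Beat values:
  dotted half = 3 beats
  eighth = 0.5 beats
  eighth = 0.5 beats
  quarter = 1 beat
  whole = 4 beats
  half = 2 beats
  half = 2 beats
Sum = 3 + 0.5 + 0.5 + 1 + 4 + 2 + 2
= 13 beats


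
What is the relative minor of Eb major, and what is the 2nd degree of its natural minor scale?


Let's work it out.
The relative minor shares the major's key signature and starts on its 6th degree
6th degree = a major 6th above the tonic; a major 6th above Eb is C
→ relative minor of Eb major is C minor
C natural minor scale: C D Eb F G Ab Bb
= C minor; 2nd degree = D


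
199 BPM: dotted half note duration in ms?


One quarter-note beat = 60000 / BPM = 60000 / 199 ms
Dotted half note = 3 × quarter note
Duration = 3 × 60000 / 199 = 180000 / 199
= 904.5 ms


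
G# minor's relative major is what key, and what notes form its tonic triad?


Step by step:
The relative major shares the key signature and is a minor 3rd above the minor tonic
A minor 3rd above G# is B
→ relative major of G# minor is B major
Tonic triad of B major = root + major 3rd + perfect 5th = B D# F#
= B major; triad = B D# F#


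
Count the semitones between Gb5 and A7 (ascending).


Absolute semitone position = octave×12 + chromatic position
Gb5: 5×12 + 6 = 66
A7: 7×12 + 9 = 93
Difference = 93 - 66 = 27
= 27 semitones


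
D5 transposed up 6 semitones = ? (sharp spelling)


Step by step:
D5: chromatic position 2 in octave 5 → absolute = 5×12 + 2 = 62
Transpose up 6: 62 + 6 = 68
68 = 5×12 + 8 → G# in octave 5
Result = G#5


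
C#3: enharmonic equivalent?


Enharmonic notes sound the same pitch but are spelled with different letter names
C# and Db name the same pitch class
= Db3


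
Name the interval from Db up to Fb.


Let's work it out.
Letter names: D → F spans 3 letter names → a 3rd
Semitones: Db → Fb = 3 half-steps
A 3rd of 3 semitones is a minor 3rd
= minor 3rd


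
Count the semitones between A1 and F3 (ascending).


Let's work it out.
Absolute semitone position = octave×12 + chromatic position
A1: 1×12 + 9 = 21
F3: 3×12 + 5 = 41
Difference = 41 - 21 = 20
= 20 semitones


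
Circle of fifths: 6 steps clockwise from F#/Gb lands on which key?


Working:
Each clockwise step on the circle of fifths moves up a perfect 5th
From F#/Gb: F#/Gb → Db → Ab → Eb → Bb → F → C
= C


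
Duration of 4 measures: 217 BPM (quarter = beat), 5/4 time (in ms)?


Solution.
Quarter-note beat duration = 60000 / 217 ms
Beats per measure (5/4) = 5
One measure = 5 × 60000 / 217 = 300000 / 217 ms
4 measures = 4 × 300000 / 217 = 1200000 / 217
= 5530.0 ms


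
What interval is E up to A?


Solution.
Letter names: E → A spans 4 letter names → a 4th
Semitones: E → A = 5 half-steps
A 4th of 5 semitones is a perfect 4th
= perfect 4th


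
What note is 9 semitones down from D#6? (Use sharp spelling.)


Let's work it out.
D#6: chromatic position 3 in octave 6 → absolute = 6×12 + 3 = 75
Transpose down 9: 75 - 9 = 66
66 = 5×12 + 6 → F# in octave 5
Result = F#5


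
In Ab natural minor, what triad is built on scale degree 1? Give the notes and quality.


Reasoning:
Ab natural minor scale: Ab Bb Cb Db Eb Fb Gb
Diatonic triad on degree 1 stacks scale notes 1, 3, 5: Ab Cb Eb
Ab→Cb = 3 semitones; Ab→Eb = 7 semitones → minor triad
= Ab Cb Eb (minor)


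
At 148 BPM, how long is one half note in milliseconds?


One quarter-note beat = 60000 / BPM = 60000 / 148 ms
Half note = 2 × quarter note
Duration = 2 × 60000 / 148 = 120000 / 148
= 810.8 ms


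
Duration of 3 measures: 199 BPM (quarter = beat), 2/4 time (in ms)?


Step by step:
Quarter-note beat duration = 60000 / 199 ms
Beats per measure (2/4) = 2
One measure = 2 × 60000 / 199 = 120000 / 199 ms
3 measures = 3 × 120000 / 199 = 360000 / 199
= 1809.0 ms


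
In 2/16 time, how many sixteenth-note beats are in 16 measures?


Let's work it out.
Time signature 2/16: the bottom number 16 means the sixteenth note gets one count
The top number 2 means 2 sixteenth-note beats per measure
Total = 2 × 16 measures
= 32 sixteenth-note beats


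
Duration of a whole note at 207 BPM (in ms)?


Step by step:
One quarter-note beat = 60000 / BPM = 60000 / 207 ms
Whole note = 4 × quarter note
Duration = 4 × 60000 / 207 = 240000 / 207
= 1159.4 ms


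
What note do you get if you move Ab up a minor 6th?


Reasoning:
minor 6th: 6 letter names, 8 semitones
Letter: A + 5 → F
Pitch: Ab + 8 semitones, spelled as an F → Fb
= Fb


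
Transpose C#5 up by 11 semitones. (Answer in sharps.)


Solution.
C#5: chromatic position 1 in octave 5 → absolute = 5×12 + 1 = 61
Transpose up 11: 61 + 11 = 72
72 = 6×12 + 0 → C in octave 6
Result = C6


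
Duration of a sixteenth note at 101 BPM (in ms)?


Let's work it out.
One quarter-note beat = 60000 / BPM = 60000 / 101 ms
Sixteenth note = 1/4 × quarter note
Duration = 1/4 × 60000 / 101 = 15000 / 101
= 148.5 ms


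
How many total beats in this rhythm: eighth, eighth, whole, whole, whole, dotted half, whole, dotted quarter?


Working:
Beat values:
  eighth = 0.5 beats
  eighth = 0.5 beats
  whole = 4 beats
  whole = 4 beats
  whole = 4 beats
  dotted half = 3 beats
  whole = 4 beats
  dotted quarter = 1.5 beats
Sum = 0.5 + 0.5 + 4 + 4 + 4 + 3 + 4 + 1.5
= 21.5 beats


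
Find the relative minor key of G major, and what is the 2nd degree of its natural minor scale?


Reasoning:
The relative minor shares the major's key signature and starts on its 6th degree
6th degree = a major 6th above the tonic; a major 6th above G is E
→ relative minor of G major is E minor
E natural minor scale: E F# G A B C D
= E minor; 2nd degree = F#


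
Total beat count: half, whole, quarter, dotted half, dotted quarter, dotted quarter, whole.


Reasoning:
Beat values:
  half = 2 beats
  whole = 4 beats
  quarter = 1 beat
  dotted half = 3 beats
  dotted quarter = 1.5 beats
  dotted quarter = 1.5 beats
  whole = 4 beats
Sum = 2 + 4 + 1 + 3 + 1.5 + 1.5 + 4
= 17 beats


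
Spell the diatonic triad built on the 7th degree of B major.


Reasoning:
B major scale: B C# D# E F# G# A#
Diatonic triad on degree 7 stacks scale notes 7, 2, 4: A# C# E
A#→C# = 3 semitones; A#→E = 6 semitones → diminished triad
= A# C# E (diminished)


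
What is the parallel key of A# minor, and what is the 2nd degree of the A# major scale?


Parallel keys share the same tonic but differ in mode
A# minor → parallel is A# major
A# major scale: A# B# C## D# E# F## G##
= A# major; 2nd degree = B#


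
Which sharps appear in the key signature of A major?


Solution.
Sharp major keys follow the circle of fifths: C(0), G(1), D(2), A(3), E(4), B(5), F#(6), C#(7)
A major has 3 sharps
Order of sharps: F# C# G# D# A# E# B# → first 3: F#, C#, G#
= F#, C#, G#


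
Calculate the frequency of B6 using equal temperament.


f = 440 × 2^(n/12) where n = semitones from A4
B6: 26 semitones from A4
f = 440 × 2^(26/12)
f = 1975.53 Hz


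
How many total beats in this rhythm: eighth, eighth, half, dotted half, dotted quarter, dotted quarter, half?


Reasoning:
Beat values:
  eighth = 0.5 beats
  eighth = 0.5 beats
  half = 2 beats
  dotted half = 3 beats
  dotted quarter = 1.5 beats
  dotted quarter = 1.5 beats
  half = 2 beats
Sum = 0.5 + 0.5 + 2 + 3 + 1.5 + 1.5 + 2
= 11 beats


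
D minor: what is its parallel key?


Let's work it out.
Parallel keys share the same tonic but differ in mode
D minor → parallel is D major
= D major


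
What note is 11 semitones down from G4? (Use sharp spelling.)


Reasoning:
G4: chromatic position 7 in octave 4 → absolute = 4×12 + 7 = 55
Transpose down 11: 55 - 11 = 44
44 = 3×12 + 8 → G# in octave 3
Result = G#3


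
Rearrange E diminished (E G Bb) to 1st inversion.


Reasoning:
Root position: E G Bb
1st inversion: move root up an octave
Bass note: G
Notes (bottom to top) = G Bb E


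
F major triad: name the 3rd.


Major triad = root + major 3rd (4 semitones) + perfect 5th (7 semitones)
A triad on F stacks thirds, so the chord tones use letter names F-A-C
Root: F
Major 3rd above F: A
Perfect 5th above F: C
The 3rd = A


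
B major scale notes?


Major scale pattern: W-W-H-W-W-W-H (2-2-1-2-2-2-1 semitones)
Starting from B:
  B + 2 semitones → C#
  C# + 2 semitones → D#
  D# + 1 semitone → E
  E + 2 semitones → F#
  F# + 2 semitones → G#
  G# + 2 semitones → A#
  A# + 1 semitone → B
Scale = B C# D# E F# G# A#


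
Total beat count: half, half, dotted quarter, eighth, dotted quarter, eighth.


Step by step:
Beat values:
  half = 2 beats
  half = 2 beats
  dotted quarter = 1.5 beats
  eighth = 0.5 beats
  dotted quarter = 1.5 beats
  eighth = 0.5 beats
Sum = 2 + 2 + 1.5 + 0.5 + 1.5 + 0.5
= 8 beats


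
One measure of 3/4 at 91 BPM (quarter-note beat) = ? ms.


Working:
Quarter-note beat duration = 60000 / 91 ms
Beats per measure (3/4) = 3
One measure = 3 × 60000 / 91 = 180000 / 91 ms
= 1978.0 ms


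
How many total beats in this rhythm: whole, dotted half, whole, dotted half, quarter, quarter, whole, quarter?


Beat values:
  whole = 4 beats
  dotted half = 3 beats
  whole = 4 beats
  dotted half = 3 beats
  quarter = 1 beat
  quarter = 1 beat
  whole = 4 beats
  quarter = 1 beat
Sum = 4 + 3 + 4 + 3 + 1 + 1 + 4 + 1
= 21 beats


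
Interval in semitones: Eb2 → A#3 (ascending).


Step by step:
Absolute semitone position = octave×12 + chromatic position
Eb2: 2×12 + 3 = 27
A#3: 3×12 + 10 = 46
Difference = 46 - 27 = 19
= 19 semitones


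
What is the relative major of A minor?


The relative major shares the key signature and is a minor 3rd above the minor tonic
A minor 3rd above A is C
→ relative major of A minor is C major
= C major


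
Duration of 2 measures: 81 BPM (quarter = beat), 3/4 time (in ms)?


Quarter-note beat duration = 60000 / 81 ms
Beats per measure (3/4) = 3
One measure = 3 × 60000 / 81 = 180000 / 81 ms
2 measures = 2 × 180000 / 81 = 360000 / 81
= 4444.4 ms


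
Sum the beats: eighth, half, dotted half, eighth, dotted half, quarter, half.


Let's work it out.
Beat values:
  eighth = 0.5 beats
  half = 2 beats
  dotted half = 3 beats
  eighth = 0.5 beats
  dotted half = 3 beats
  quarter = 1 beat
  half = 2 beats
Sum = 0.5 + 2 + 3 + 0.5 + 3 + 1 + 2
= 12 beats


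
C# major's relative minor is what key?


Reasoning:
The relative minor shares the major's key signature and starts on its 6th degree
6th degree = a major 6th above the tonic; a major 6th above C# is A#
→ relative minor of C# major is A# minor
= A# minor


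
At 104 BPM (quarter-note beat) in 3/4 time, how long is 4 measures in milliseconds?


Reasoning:
Quarter-note beat duration = 60000 / 104 ms
Beats per measure (3/4) = 3
One measure = 3 × 60000 / 104 = 180000 / 104 ms
4 measures = 4 × 180000 / 104 = 720000 / 104
= 6923.1 ms


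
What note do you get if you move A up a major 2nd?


Solution.
major 2nd: 2 letter names, 2 semitones
Letter: A + 1 → B
Pitch: A + 2 semitones, spelled as a B → B
= B


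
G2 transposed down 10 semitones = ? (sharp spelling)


Working:
G2: chromatic position 7 in octave 2 → absolute = 2×12 + 7 = 31
Transpose down 10: 31 - 10 = 21
21 = 1×12 + 9 → A in octave 1
Result = A1


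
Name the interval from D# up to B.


Reasoning:
Letter names: D → B spans 6 letter names → a 6th
Semitones: D# → B = 8 half-steps
A 6th of 8 semitones is a minor 6th
= minor 6th


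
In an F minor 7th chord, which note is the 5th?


Let's work it out.
Minor 7th chord = root + minor 3rd + perfect 5th + minor 7th
Seventh chords stack in thirds, so the letter names are F-A-C-E
Root: F
Minor 3rd above F: Ab
Perfect 5th above F: C
Minor 7th above F: Eb
The 5th = C


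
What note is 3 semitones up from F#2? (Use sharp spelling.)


F#2: chromatic position 6 in octave 2 → absolute = 2×12 + 6 = 30
Transpose up 3: 30 + 3 = 33
33 = 2×12 + 9 → A in octave 2
Result = A2


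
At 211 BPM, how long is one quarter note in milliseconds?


One quarter-note beat = 60000 / BPM = 60000 / 211 ms
Duration = 60000 / 211
= 284.4 ms


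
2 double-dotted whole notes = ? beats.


Base whole note = 4 beats
Dot 1 adds half the previous value: +2
Dot 2 adds half the previous value: +1
One double-dotted whole = 4 + 2 + 1 = 7
2 of them = 2 × 7 = 14
= 14 beats


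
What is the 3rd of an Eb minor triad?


Minor triad = root + minor 3rd (3 semitones) + perfect 5th (7 semitones)
A triad on Eb stacks thirds, so the chord tones use letter names E-G-B
Root: Eb
Minor 3rd above Eb: Gb
Perfect 5th above Eb: Bb
The 3rd = Gb


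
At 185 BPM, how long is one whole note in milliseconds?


Working:
One quarter-note beat = 60000 / BPM = 60000 / 185 ms
Whole note = 4 × quarter note
Duration = 4 × 60000 / 185 = 240000 / 185
= 1297.3 ms


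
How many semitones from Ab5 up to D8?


Step by step:
Absolute semitone position = octave×12 + chromatic position
Ab5: 5×12 + 8 = 68
D8: 8×12 + 2 = 98
Difference = 98 - 68 = 30
= 30 semitones


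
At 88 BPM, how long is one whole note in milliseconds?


Solution.
One quarter-note beat = 60000 / BPM = 60000 / 88 ms
Whole note = 4 × quarter note
Duration = 4 × 60000 / 88 = 240000 / 88
= 2727.3 ms


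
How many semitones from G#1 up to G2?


Solution.
Absolute semitone position = octave×12 + chromatic position
G#1: 1×12 + 8 = 20
G2: 2×12 + 7 = 31
Difference = 31 - 20 = 11
= 11 semitones


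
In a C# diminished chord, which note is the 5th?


Solution.
Diminished triad = root + minor 3rd (3 semitones) + diminished 5th (6 semitones)
A triad on C# stacks thirds, so the chord tones use letter names C-E-G
Root: C#
Minor 3rd above C#: E
Diminished 5th above C#: G
The 5th = G


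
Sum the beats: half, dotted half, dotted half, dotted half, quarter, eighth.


Beat values:
  half = 2 beats
  dotted half = 3 beats
  dotted half = 3 beats
  dotted half = 3 beats
  quarter = 1 beat
  eighth = 0.5 beats
Sum = 2 + 3 + 3 + 3 + 1 + 0.5
= 12.5 beats


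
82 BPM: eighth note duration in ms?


Reasoning:
One quarter-note beat = 60000 / BPM = 60000 / 82 ms
Eighth note = 1/2 × quarter note
Duration = 1/2 × 60000 / 82 = 30000 / 82
= 365.9 ms


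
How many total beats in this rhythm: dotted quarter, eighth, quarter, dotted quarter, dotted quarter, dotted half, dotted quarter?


Reasoning:
Beat values:
  dotted quarter = 1.5 beats
  eighth = 0.5 beats
  quarter = 1 beat
  dotted quarter = 1.5 beats
  dotted quarter = 1.5 beats
  dotted half = 3 beats
  dotted quarter = 1.5 beats
Sum = 1.5 + 0.5 + 1 + 1.5 + 1.5 + 3 + 1.5
= 10.5 beats


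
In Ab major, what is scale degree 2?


Reasoning:
Major scale pattern: W-W-H-W-W-W-H (2-2-1-2-2-2-1 semitones)
Starting from Ab:
  Ab + 2 semitones → Bb
  Bb + 2 semitones → C
  C + 1 semitone → Db
  Db + 2 semitones → Eb
  Eb + 2 semitones → F
  F + 2 semitones → G
  G + 1 semitone → Ab
Scale: Ab Bb C Db Eb F G
Degree 2 = Bb


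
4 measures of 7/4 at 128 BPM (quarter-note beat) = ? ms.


Solution.
Quarter-note beat duration = 60000 / 128 ms
Beats per measure (7/4) = 7
One measure = 7 × 60000 / 128 = 420000 / 128 ms
4 measures = 4 × 420000 / 128 = 1680000 / 128
= 13125.0 ms


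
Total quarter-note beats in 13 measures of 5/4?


Time signature 5/4: the bottom number 4 means the quarter note gets one count
The top number 5 means 5 quarter-note beats per measure
Total = 5 × 13 measures
= 65 quarter-note beats


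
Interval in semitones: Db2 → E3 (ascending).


Working:
Absolute semitone position = octave×12 + chromatic position
Db2: 2×12 + 1 = 25
E3: 3×12 + 4 = 40
Difference = 40 - 25 = 15
= 15 semitones


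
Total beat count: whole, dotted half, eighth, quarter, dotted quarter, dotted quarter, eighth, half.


Let's work it out.
Beat values:
  whole = 4 beats
  dotted half = 3 beats
  eighth = 0.5 beats
  quarter = 1 beat
  dotted quarter = 1.5 beats
  dotted quarter = 1.5 beats
  eighth = 0.5 beats
  half = 2 beats
Sum = 4 + 3 + 0.5 + 1 + 1.5 + 1.5 + 0.5 + 2
= 14 beats


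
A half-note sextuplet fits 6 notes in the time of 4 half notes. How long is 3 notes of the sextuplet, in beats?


Sextuplet: 6 notes occupy the space of 4 half notes
Space = 4 × 2 = 8 beats
Each sextuplet note = 8 / 6 = 4/3 beats
3 notes = 3 × 4/3 = 4
= 4 beats


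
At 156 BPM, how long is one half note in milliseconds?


Working:
One quarter-note beat = 60000 / BPM = 60000 / 156 ms
Half note = 2 × quarter note
Duration = 2 × 60000 / 156 = 120000 / 156
= 769.2 ms


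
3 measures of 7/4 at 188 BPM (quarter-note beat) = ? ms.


Solution.
Quarter-note beat duration = 60000 / 188 ms
Beats per measure (7/4) = 7
One measure = 7 × 60000 / 188 = 420000 / 188 ms
3 measures = 3 × 420000 / 188 = 1260000 / 188
= 6702.1 ms


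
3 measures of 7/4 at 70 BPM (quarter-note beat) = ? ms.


Quarter-note beat duration = 60000 / 70 ms
Beats per measure (7/4) = 7
One measure = 7 × 60000 / 70 = 420000 / 70 ms
3 measures = 3 × 420000 / 70 = 1260000 / 70
= 18000.0 ms


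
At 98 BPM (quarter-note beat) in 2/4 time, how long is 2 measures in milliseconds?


Let's work it out.
Quarter-note beat duration = 60000 / 98 ms
Beats per measure (2/4) = 2
One measure = 2 × 60000 / 98 = 120000 / 98 ms
2 measures = 2 × 120000 / 98 = 240000 / 98
= 2449.0 ms


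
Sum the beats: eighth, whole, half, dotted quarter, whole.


Reasoning:
Beat values:
  eighth = 0.5 beats
  whole = 4 beats
  half = 2 beats
  dotted quarter = 1.5 beats
  whole = 4 beats
Sum = 0.5 + 4 + 2 + 1.5 + 4
= 12 beats


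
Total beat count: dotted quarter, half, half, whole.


Step by step:
Beat values:
  dotted quarter = 1.5 beats
  half = 2 beats
  half = 2 beats
  whole = 4 beats
Sum = 1.5 + 2 + 2 + 4
= 9.5 beats


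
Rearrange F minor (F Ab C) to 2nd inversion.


Let's work it out.
Root position: F Ab C
2nd inversion: move root and 3rd up an octave
Bass note: C
Notes (bottom to top) = C F Ab


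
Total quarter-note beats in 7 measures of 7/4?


Step by step:
Time signature 7/4: the bottom number 4 means the quarter note gets one count
The top number 7 means 7 quarter-note beats per measure
Total = 7 × 7 measures
= 49 quarter-note beats


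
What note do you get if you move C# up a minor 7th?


Solution.
minor 7th: 7 letter names, 10 semitones
Letter: C + 6 → B
Pitch: C# + 10 semitones, spelled as a B → B
= B


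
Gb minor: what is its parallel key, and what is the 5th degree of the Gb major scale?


Step by step:
Parallel keys share the same tonic but differ in mode
Gb minor → parallel is Gb major
Gb major scale: Gb Ab Bb Cb Db Eb F
= Gb major; 5th degree = Db


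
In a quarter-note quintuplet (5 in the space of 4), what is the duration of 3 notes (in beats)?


Step by step:
Quintuplet: 5 notes occupy the space of 4 quarter notes
Space = 4 × 1 = 4 beats
Each quintuplet note = 4 / 5 = 4/5 beats
3 notes = 3 × 4/5 = 12/5
= 12/5 beats


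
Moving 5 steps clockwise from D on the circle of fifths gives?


Each clockwise step on the circle of fifths moves up a perfect 5th
From D: D → A → E → B → F#/Gb → Db
= Db


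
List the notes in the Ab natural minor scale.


Solution.
Natural minor scale pattern: W-H-W-W-H-W-W (2-1-2-2-1-2-2 semitones)
Starting from Ab:
  Ab + 2 semitones → Bb
  Bb + 1 semitone → Cb
  Cb + 2 semitones → Db
  Db + 2 semitones → Eb
  Eb + 1 semitone → Fb
  Fb + 2 semitones → Gb
  Gb + 2 semitones → Ab
Scale = Ab Bb Cb Db Eb Fb Gb


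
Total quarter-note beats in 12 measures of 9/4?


Step by step:
Time signature 9/4: the bottom number 4 means the quarter note gets one count
The top number 9 means 9 quarter-note beats per measure
Total = 9 × 12 measures
= 108 quarter-note beats


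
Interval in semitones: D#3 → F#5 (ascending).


Working:
Absolute semitone position = octave×12 + chromatic position
D#3: 3×12 + 3 = 39
F#5: 5×12 + 6 = 66
Difference = 66 - 39 = 27
= 27 semitones


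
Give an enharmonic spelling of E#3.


Reasoning:
Enharmonic notes sound the same pitch but are spelled with different letter names
E# and F name the same pitch class
= F3


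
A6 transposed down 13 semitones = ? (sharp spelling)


Solution.
A6: chromatic position 9 in octave 6 → absolute = 6×12 + 9 = 81
Transpose down 13: 81 - 13 = 68
68 = 5×12 + 8 → G# in octave 5
Result = G#5


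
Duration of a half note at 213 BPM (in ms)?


Reasoning:
One quarter-note beat = 60000 / BPM = 60000 / 213 ms
Half note = 2 × quarter note
Duration = 2 × 60000 / 213 = 120000 / 213
= 563.4 ms


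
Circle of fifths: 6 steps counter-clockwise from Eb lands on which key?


Each counter-clockwise step moves down a perfect 5th (= up a perfect 4th)
From Eb: Eb → Ab → Db → F#/Gb → B → E → A
= A


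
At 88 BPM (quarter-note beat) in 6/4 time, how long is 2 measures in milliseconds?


Quarter-note beat duration = 60000 / 88 ms
Beats per measure (6/4) = 6
One measure = 6 × 60000 / 88 = 360000 / 88 ms
2 measures = 2 × 360000 / 88 = 720000 / 88
= 8181.8 ms
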